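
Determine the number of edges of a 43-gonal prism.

129

A prism on an n-gon has two n-gon bases and n rectangular sides: V = 2·43 = 86, E = 3·43 = 129, F = 43 + 2 = 45.
Check: V − E + F = 86 − 129 + 45 = 2.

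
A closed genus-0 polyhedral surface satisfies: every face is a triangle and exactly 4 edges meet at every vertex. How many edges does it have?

Each face has 3 edges and each edge borders two faces, so 2E = 3F.
Each vertex has degree 4, so 4V = 2E and hence V = 3F/4.
Euler: V − E + F = 2 ⇒ (3F/4) − (3F/2) + F = 2.
Multiply by 8: (6 − 12 + 8)F = 16, i.e. 2F = 16.
So F = 8, E = 3·8/2 = 12, V = 3·8/4 = 6.

12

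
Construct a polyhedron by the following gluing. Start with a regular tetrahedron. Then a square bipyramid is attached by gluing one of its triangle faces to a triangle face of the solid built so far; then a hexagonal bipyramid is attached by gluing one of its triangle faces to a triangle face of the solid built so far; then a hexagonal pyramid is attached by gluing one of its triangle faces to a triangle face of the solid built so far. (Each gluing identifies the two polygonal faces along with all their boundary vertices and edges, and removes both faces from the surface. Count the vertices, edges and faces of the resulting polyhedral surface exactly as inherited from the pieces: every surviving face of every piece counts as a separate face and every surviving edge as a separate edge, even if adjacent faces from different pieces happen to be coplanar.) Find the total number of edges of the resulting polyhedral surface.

39

A regular tetrahedron: V=4, E=6, F=4.
Attach a square bipyramid (V=6, E=12, F=8) along a 3-gon: merge 3 vertices and 3 edges, delete both glued faces → V=7, E=15, F=10.
Attach a hexagonal bipyramid (V=8, E=18, F=12) along a 3-gon: merge 3 vertices and 3 edges, delete both glued faces → V=12, E=30, F=20.
Attach a hexagonal pyramid (V=7, E=12, F=7) along a 3-gon: merge 3 vertices and 3 edges, delete both glued faces → V=16, E=39, F=25.
Check: V − E + F = 16 − 39 + 25 = 2.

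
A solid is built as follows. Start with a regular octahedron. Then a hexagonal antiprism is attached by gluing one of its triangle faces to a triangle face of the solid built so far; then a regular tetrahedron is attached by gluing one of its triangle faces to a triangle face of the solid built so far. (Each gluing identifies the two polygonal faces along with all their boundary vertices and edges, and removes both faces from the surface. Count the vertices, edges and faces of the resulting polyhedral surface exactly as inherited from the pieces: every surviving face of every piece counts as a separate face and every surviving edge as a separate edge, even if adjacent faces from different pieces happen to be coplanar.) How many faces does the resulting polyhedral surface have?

22

A regular octahedron: V=6, E=12, F=8.
Attach a hexagonal antiprism (V=12, E=24, F=14) along a 3-gon: merge 3 vertices and 3 edges, delete both glued faces → V=15, E=33, F=20.
Attach a regular tetrahedron (V=4, E=6, F=4) along a 3-gon: merge 3 vertices and 3 edges, delete both glued faces → V=16, E=36, F=22.
Check: V − E + F = 16 − 36 + 22 = 2.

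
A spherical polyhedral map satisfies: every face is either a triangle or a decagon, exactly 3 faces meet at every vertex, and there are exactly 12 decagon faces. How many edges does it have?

90

Let x be the number of triangles; then F = 12 + x.
Edge–face incidences: 2E = 10·12 + 3·x = 120 + 3x.
Every vertex has degree 3, so 3V = 2E.
Euler: V − E + F = 2 ⇒ (2E)/3 − E + (12 + x) = 2.
Multiply by 6: 2·(2E) − 3·(2E) + 6·(12 + x) = 12, i.e. 72 + 6x − (120 + 3x) = 12.
Collecting terms: 3x − 48 = 12, so 3x = 60, so x = 20.
Then 2E = 120 + 3·20 = 180, so E = 90, V = 2E/3 = 60, F = 12 + 20 = 32.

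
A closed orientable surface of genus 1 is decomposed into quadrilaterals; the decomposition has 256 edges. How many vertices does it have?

χ = 2 − 2·1 = 0, and every face is a square so 4F = 2E.
F = 2E/4 = 128. Then V = 0 + E − F = 0 + 256 − 128 = 128.

128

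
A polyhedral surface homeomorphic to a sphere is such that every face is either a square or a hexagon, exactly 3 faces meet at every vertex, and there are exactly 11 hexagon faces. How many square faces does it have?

Let x be the number of squares; then F = 11 + x.
Edge–face incidences: 2E = 6·11 + 4·x = 66 + 4x.
Every vertex has degree 3, so 3V = 2E.
Euler: V − E + F = 2 ⇒ (2E)/3 − E + (11 + x) = 2.
Multiply by 6: 2·(2E) − 3·(2E) + 6·(11 + x) = 12, i.e. 66 + 6x − (66 + 4x) = 12.
Collecting terms: 2x = 12, so x = 6.
Then 2E = 66 + 4·6 = 90, so E = 45, V = 2E/3 = 30, F = 11 + 6 = 17.

6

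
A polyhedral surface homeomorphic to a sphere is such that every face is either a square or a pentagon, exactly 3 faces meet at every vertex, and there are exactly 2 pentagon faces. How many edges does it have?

Let x be the number of squares; then F = 2 + x.
Edge–face incidences: 2E = 5·2 + 4·x = 10 + 4x.
Every vertex has degree 3, so 3V = 2E.
Euler: V − E + F = 2 ⇒ (2E)/3 − E + (2 + x) = 2.
Multiply by 6: 2·(2E) − 3·(2E) + 6·(2 + x) = 12, i.e. 12 + 6x − (10 + 4x) = 12.
Collecting terms: 2x + 2 = 12, so 2x = 10, so x = 5.
Then 2E = 10 + 4·5 = 30, so E = 15, V = 2E/3 = 10, F = 2 + 5 = 7.

15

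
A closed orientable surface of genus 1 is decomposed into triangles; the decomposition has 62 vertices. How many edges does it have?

χ = 2 − 2·1 = 0, and every face is a triangle so 3F = 2E.
V − E + F = 0 with E = 3F/2 gives 62 − (3/2 − 1)·F = 0, so F = 124 and E = 186.

186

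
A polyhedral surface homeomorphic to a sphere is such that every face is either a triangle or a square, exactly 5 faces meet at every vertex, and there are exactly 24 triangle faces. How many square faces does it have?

2

Let x be the number of squares; then F = 24 + x.
Edge–face incidences: 2E = 3·24 + 4·x = 72 + 4x.
Every vertex has degree 5, so 5V = 2E.
Euler: V − E + F = 2 ⇒ (2E)/5 − E + (24 + x) = 2.
Multiply by 10: 2·(2E) − 5·(2E) + 10·(24 + x) = 20, i.e. 240 + 10x − 3·(72 + 4x) = 20.
Collecting terms: −2x + 24 = 20, so −2x = −4, so x = 2.
Then 2E = 72 + 4·2 = 80, so E = 40, V = 2E/5 = 16, F = 24 + 2 = 26.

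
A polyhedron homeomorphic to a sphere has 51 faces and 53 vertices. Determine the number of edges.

Here V − E + F = 2.
E = V + F − (2) = 53 + 51 − (2) = 102.

102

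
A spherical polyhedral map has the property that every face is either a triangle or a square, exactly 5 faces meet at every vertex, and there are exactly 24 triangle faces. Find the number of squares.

2

Let x be the number of squares; then F = 24 + x.
Edge–face incidences: 2E = 3·24 + 4·x = 72 + 4x.
Every vertex has degree 5, so 5V = 2E.
Euler: V − E + F = 2 ⇒ (2E)/5 − E + (24 + x) = 2.
Multiply by 10: 2·(2E) − 5·(2E) + 10·(24 + x) = 20, i.e. 240 + 10x − 3·(72 + 4x) = 20.
Collecting terms: −2x + 24 = 20, so −2x = −4, so x = 2.
Then 2E = 72 + 4·2 = 80, so E = 40, V = 2E/5 = 16, F = 24 + 2 = 26.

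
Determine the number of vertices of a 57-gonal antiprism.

114

An antiprism on an n-gon has two n-gon caps and 2n triangles: V = 2·57 = 114, E = 4·57 = 228, F = 2·57 + 2 = 116.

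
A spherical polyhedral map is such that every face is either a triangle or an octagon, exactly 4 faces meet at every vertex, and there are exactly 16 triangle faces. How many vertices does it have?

16

Let x be the number of octagons; then F = 16 + x.
Edge–face incidences: 2E = 3·16 + 8·x = 48 + 8x.
Every vertex has degree 4, so 4V = 2E.
Euler: V − E + F = 2 ⇒ (2E)/4 − E + (16 + x) = 2.
Multiply by 8: 2·(2E) − 4·(2E) + 8·(16 + x) = 16, i.e. 128 + 8x − 2·(48 + 8x) = 16.
Collecting terms: −8x + 32 = 16, so −8x = −16, so x = 2.
Then 2E = 48 + 8·2 = 64, so E = 32, V = 2E/4 = 16, F = 16 + 2 = 18.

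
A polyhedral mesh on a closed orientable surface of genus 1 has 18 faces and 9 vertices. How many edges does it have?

27

For a closed orientable surface of genus 1, χ = 2 − 2·1 = 0.
E = V + F − (0) = 9 + 18 − (0) = 27.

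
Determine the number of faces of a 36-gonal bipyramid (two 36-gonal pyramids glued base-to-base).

72

A bipyramid over an n-gon has 2n triangular faces and n + 2 vertices: V = 36 + 2 = 38, E = 3·36 = 108, F = 2·36 = 72.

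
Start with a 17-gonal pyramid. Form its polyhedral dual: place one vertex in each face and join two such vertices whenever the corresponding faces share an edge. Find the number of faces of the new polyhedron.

The base solid has V = 18, E = 34, F = 18.
The dual swaps V and F and preserves E: V′ = F = 18, E′ = E = 34, F′ = V = 18.

18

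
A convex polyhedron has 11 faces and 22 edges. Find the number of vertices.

13

Here V − E + F = 2.
V = 2 + E − F = 2 + 22 − 11 = 13.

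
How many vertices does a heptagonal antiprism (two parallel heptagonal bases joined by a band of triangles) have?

An antiprism on an n-gon has two n-gon caps and 2n triangles: V = 2·7 = 14, E = 4·7 = 28, F = 2·7 + 2 = 16.
Check: V − E + F = 14 − 28 + 16 = 2.

14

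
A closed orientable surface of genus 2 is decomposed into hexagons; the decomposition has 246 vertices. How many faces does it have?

124

χ = 2 − 2·2 = -2, and every face is a hexagon so 6F = 2E.
V − E + F = -2 with E = 6F/2 gives 246 − (6/2 − 1)·F = -2, so F = 124 and E = 372.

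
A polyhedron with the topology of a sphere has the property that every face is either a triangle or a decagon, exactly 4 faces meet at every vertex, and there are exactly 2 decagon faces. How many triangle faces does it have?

20

Let x be the number of triangles; then F = 2 + x.
Edge–face incidences: 2E = 10·2 + 3·x = 20 + 3x.
Every vertex has degree 4, so 4V = 2E.
Euler: V − E + F = 2 ⇒ (2E)/4 − E + (2 + x) = 2.
Multiply by 8: 2·(2E) − 4·(2E) + 8·(2 + x) = 16, i.e. 16 + 8x − 2·(20 + 3x) = 16.
Collecting terms: 2x − 24 = 16, so 2x = 40, so x = 20.
Then 2E = 20 + 3·20 = 80, so E = 40, V = 2E/4 = 20, F = 2 + 20 = 22.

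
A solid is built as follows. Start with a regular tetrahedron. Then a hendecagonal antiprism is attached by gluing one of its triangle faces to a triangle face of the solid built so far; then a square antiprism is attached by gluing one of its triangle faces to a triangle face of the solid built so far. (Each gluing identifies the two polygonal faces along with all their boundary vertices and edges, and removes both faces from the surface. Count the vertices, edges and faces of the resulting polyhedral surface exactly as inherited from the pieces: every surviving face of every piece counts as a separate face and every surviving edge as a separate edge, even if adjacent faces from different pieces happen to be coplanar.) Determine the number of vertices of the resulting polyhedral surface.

A regular tetrahedron: V=4, E=6, F=4.
Attach a hendecagonal antiprism (V=22, E=44, F=24) along a 3-gon: merge 3 vertices and 3 edges, delete both glued faces → V=23, E=47, F=26.
Attach a square antiprism (V=8, E=16, F=10) along a 3-gon: merge 3 vertices and 3 edges, delete both glued faces → V=28, E=60, F=34.
Check: V − E + F = 28 − 60 + 34 = 2.

28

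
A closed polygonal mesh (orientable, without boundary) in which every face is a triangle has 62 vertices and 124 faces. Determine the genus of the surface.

Every face is a triangle, so 2E = 3·124 = 372, giving E = 186.
χ = V − E + F = 62 − 186 + 124 = 0.
For a closed orientable surface χ = 2 − 2g, so g = (2 − (0))/2 = 1.

1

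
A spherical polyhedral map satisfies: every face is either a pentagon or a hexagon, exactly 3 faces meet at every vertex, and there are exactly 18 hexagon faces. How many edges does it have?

Let x be the number of pentagons; then F = 18 + x.
Edge–face incidences: 2E = 6·18 + 5·x = 108 + 5x.
Every vertex has degree 3, so 3V = 2E.
Euler: V − E + F = 2 ⇒ (2E)/3 − E + (18 + x) = 2.
Multiply by 6: 2·(2E) − 3·(2E) + 6·(18 + x) = 12, i.e. 108 + 6x − (108 + 5x) = 12.
Collecting terms: x = 12.
Then 2E = 108 + 5·12 = 168, so E = 84, V = 2E/3 = 56, F = 18 + 12 = 30.

84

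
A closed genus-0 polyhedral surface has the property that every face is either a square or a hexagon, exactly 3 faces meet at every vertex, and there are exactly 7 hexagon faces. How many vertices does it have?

22

Let x be the number of squares; then F = 7 + x.
Edge–face incidences: 2E = 6·7 + 4·x = 42 + 4x.
Every vertex has degree 3, so 3V = 2E.
Euler: V − E + F = 2 ⇒ (2E)/3 − E + (7 + x) = 2.
Multiply by 6: 2·(2E) − 3·(2E) + 6·(7 + x) = 12, i.e. 42 + 6x − (42 + 4x) = 12.
Collecting terms: 2x = 12, so x = 6.
Then 2E = 42 + 4·6 = 66, so E = 33, V = 2E/3 = 22, F = 7 + 6 = 13.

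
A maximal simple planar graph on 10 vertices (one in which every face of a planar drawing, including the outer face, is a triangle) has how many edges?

In a plane triangulation 3F = 2E and V − E + F = 2, so E = 3V − 6 = 3·10 − 6 = 24.

24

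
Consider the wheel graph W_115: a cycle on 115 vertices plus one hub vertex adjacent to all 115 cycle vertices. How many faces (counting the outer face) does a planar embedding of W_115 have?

116

W_115 has V = 115 + 1 = 116 vertices and E = 2·115 = 230 edges.
By Euler's formula F = 2 − V + E = 2 − 116 + 230 = 116.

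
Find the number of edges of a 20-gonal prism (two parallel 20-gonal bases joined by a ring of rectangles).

60

A prism on an n-gon has two n-gon bases and n rectangular sides: V = 2·20 = 40, E = 3·20 = 60, F = 20 + 2 = 22.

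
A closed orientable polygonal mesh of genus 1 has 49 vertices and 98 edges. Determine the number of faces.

For a closed orientable surface of genus 1, χ = 2 − 2·1 = 0.
F = 0 − V + E = 0 − 49 + 98 = 49.

49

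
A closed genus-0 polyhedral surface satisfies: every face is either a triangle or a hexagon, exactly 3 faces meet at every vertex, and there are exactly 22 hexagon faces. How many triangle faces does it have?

4

Let x be the number of triangles; then F = 22 + x.
Edge–face incidences: 2E = 6·22 + 3·x = 132 + 3x.
Every vertex has degree 3, so 3V = 2E.
Euler: V − E + F = 2 ⇒ (2E)/3 − E + (22 + x) = 2.
Multiply by 6: 2·(2E) − 3·(2E) + 6·(22 + x) = 12, i.e. 132 + 6x − (132 + 3x) = 12.
Collecting terms: 3x = 12, so x = 4.
Then 2E = 132 + 3·4 = 144, so E = 72, V = 2E/3 = 48, F = 22 + 4 = 26.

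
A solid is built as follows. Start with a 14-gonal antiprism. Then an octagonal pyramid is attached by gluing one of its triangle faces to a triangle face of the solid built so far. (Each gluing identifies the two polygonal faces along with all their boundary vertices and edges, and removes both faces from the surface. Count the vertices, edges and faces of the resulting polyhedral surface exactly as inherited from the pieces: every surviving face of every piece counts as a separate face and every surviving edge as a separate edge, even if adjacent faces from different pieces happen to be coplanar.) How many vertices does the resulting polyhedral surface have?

34

A 14-gonal antiprism: V=28, E=56, F=30.
Attach an octagonal pyramid (V=9, E=16, F=9) along a 3-gon: merge 3 vertices and 3 edges, delete both glued faces → V=34, E=69, F=37.
Check: V − E + F = 34 − 69 + 37 = 2.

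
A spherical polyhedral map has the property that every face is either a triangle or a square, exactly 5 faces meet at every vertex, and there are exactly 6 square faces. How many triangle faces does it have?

32

Let x be the number of triangles; then F = 6 + x.
Edge–face incidences: 2E = 4·6 + 3·x = 24 + 3x.
Every vertex has degree 5, so 5V = 2E.
Euler: V − E + F = 2 ⇒ (2E)/5 − E + (6 + x) = 2.
Multiply by 10: 2·(2E) − 5·(2E) + 10·(6 + x) = 20, i.e. 60 + 10x − 3·(24 + 3x) = 20.
Collecting terms: x − 12 = 20, so x = 32.
Then 2E = 24 + 3·32 = 120, so E = 60, V = 2E/5 = 24, F = 6 + 32 = 38.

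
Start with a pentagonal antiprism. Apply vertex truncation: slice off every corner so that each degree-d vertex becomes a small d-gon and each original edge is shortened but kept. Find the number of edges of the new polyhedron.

60

The base solid has V = 10, E = 20, F = 12.
Truncation replaces each original edge-end by a new vertex, so V′ = 2E = 40.
Each original edge survives, and each old vertex of degree d contributes d new edges; summing degrees gives Σd = 2E, so E′ = E + 2E = 3E = 60.
Each original face survives and each original vertex becomes one new face: F′ = F + V = 22.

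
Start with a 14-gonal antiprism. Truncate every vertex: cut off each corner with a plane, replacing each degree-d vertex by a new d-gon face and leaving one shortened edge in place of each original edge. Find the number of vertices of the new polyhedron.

The base solid has V = 28, E = 56, F = 30.
Truncation replaces each original edge-end by a new vertex, so V′ = 2E = 112.
Each original edge survives, and each old vertex of degree d contributes d new edges; summing degrees gives Σd = 2E, so E′ = E + 2E = 3E = 168.
Each original face survives and each original vertex becomes one new face: F′ = F + V = 58.

112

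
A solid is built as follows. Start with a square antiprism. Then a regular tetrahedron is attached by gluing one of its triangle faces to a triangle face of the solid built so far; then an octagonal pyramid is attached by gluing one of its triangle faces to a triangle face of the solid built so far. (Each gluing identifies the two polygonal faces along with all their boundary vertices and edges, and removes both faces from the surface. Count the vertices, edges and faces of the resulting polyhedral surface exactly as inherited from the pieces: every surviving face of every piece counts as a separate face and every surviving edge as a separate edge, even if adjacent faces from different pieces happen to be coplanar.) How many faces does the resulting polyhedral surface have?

19

A square antiprism: V=8, E=16, F=10.
Attach a regular tetrahedron (V=4, E=6, F=4) along a 3-gon: merge 3 vertices and 3 edges, delete both glued faces → V=9, E=19, F=12.
Attach an octagonal pyramid (V=9, E=16, F=9) along a 3-gon: merge 3 vertices and 3 edges, delete both glued faces → V=15, E=32, F=19.
Check: V − E + F = 15 − 32 + 19 = 2.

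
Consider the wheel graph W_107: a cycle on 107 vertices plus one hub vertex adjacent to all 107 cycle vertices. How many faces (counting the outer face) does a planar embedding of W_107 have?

W_107 has V = 107 + 1 = 108 vertices and E = 2·107 = 214 edges.
By Euler's formula F = 2 − V + E = 2 − 108 + 214 = 108.

108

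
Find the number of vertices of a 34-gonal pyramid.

35

A pyramid on an n-gon base has one n-gon and n triangles: V = 34 + 1 = 35, E = 2·34 = 68, F = 34 + 1 = 35.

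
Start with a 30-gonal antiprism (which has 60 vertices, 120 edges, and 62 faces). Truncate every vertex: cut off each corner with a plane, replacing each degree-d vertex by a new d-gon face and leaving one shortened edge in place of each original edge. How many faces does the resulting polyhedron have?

122

Truncation replaces each original edge-end by a new vertex, so V′ = 2E = 240.
Each original edge survives, and each old vertex of degree d contributes d new edges; summing degrees gives Σd = 2E, so E′ = E + 2E = 3E = 360.
Each original face survives and each original vertex becomes one new face: F′ = F + V = 122.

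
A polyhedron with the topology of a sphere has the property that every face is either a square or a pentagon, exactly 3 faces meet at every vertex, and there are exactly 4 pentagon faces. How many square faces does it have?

Let x be the number of squares; then F = 4 + x.
Edge–face incidences: 2E = 5·4 + 4·x = 20 + 4x.
Every vertex has degree 3, so 3V = 2E.
Euler: V − E + F = 2 ⇒ (2E)/3 − E + (4 + x) = 2.
Multiply by 6: 2·(2E) − 3·(2E) + 6·(4 + x) = 12, i.e. 24 + 6x − (20 + 4x) = 12.
Collecting terms: 2x + 4 = 12, so 2x = 8, so x = 4.
Then 2E = 20 + 4·4 = 36, so E = 18, V = 2E/3 = 12, F = 4 + 4 = 8.

4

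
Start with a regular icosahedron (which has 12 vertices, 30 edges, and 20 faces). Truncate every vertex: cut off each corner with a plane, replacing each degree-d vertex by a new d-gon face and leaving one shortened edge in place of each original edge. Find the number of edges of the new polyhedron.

90

Truncation replaces each original edge-end by a new vertex, so V′ = 2E = 60.
Each original edge survives, and each old vertex of degree d contributes d new edges; summing degrees gives Σd = 2E, so E′ = E + 2E = 3E = 90.
Each original face survives and each original vertex becomes one new face: F′ = F + V = 32.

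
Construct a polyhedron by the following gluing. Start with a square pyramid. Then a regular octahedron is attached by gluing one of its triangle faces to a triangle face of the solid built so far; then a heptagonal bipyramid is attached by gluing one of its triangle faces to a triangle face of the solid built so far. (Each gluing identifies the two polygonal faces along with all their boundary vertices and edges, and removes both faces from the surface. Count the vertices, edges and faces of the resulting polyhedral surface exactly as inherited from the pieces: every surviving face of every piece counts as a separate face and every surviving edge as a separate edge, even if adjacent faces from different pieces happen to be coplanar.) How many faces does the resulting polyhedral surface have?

23

A square pyramid: V=5, E=8, F=5.
Attach a regular octahedron (V=6, E=12, F=8) along a 3-gon: merge 3 vertices and 3 edges, delete both glued faces → V=8, E=17, F=11.
Attach a heptagonal bipyramid (V=9, E=21, F=14) along a 3-gon: merge 3 vertices and 3 edges, delete both glued faces → V=14, E=35, F=23.
Check: V − E + F = 14 − 35 + 23 = 2.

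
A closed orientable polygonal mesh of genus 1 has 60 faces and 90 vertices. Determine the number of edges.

150

For a closed orientable surface of genus 1, χ = 2 − 2·1 = 0.
E = V + F − (0) = 90 + 60 − (0) = 150.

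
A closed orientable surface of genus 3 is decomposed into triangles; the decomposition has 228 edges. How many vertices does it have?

χ = 2 − 2·3 = -4, and every face is a triangle so 3F = 2E.
F = 2E/3 = 152. Then V = -4 + E − F = -4 + 228 − 152 = 72.

72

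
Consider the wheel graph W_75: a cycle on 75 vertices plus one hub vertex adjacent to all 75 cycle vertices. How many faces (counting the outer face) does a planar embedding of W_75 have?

76

W_75 has V = 75 + 1 = 76 vertices and E = 2·75 = 150 edges.
By Euler's formula F = 2 − V + E = 2 − 76 + 150 = 76.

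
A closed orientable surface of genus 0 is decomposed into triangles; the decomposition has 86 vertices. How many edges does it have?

252

χ = 2 − 2·0 = 2, and every face is a triangle so 3F = 2E.
V − E + F = 2 with E = 3F/2 gives 86 − (3/2 − 1)·F = 2, so F = 168 and E = 252.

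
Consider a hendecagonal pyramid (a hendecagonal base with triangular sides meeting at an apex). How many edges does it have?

22

A pyramid on an n-gon base has one n-gon and n triangles: V = 11 + 1 = 12, E = 2·11 = 22, F = 11 + 1 = 12.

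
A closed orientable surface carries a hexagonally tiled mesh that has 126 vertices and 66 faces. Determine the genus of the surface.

Every face is a hexagon, so 2E = 6·66 = 396, giving E = 198.
χ = V − E + F = 126 − 198 + 66 = -6.
For a closed orientable surface χ = 2 − 2g, so g = (2 − (-6))/2 = 4.

4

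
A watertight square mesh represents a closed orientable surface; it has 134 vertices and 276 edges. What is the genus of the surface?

3

Every face is a square and each edge borders two faces, so 4F = 2·276, giving F = 138.
χ = V − E + F = 134 − 276 + 138 = -4.
For a closed orientable surface χ = 2 − 2g, so g = (2 − (-4))/2 = 3.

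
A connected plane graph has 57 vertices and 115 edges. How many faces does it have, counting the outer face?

Euler's formula for a connected plane graph: V − E + F = 2, so F = 2 − 57 + 115 = 60.

60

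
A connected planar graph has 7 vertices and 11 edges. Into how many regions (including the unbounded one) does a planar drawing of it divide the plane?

Euler's formula for a connected plane graph: V − E + F = 2, so F = 2 − 7 + 11 = 6.

6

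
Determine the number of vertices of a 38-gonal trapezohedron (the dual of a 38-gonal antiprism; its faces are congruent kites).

The n-trapezohedron (dual of the n-antiprism) has V = 2·38 + 2 = 78, E = 4·38 = 152, F = 2·38 = 76.

78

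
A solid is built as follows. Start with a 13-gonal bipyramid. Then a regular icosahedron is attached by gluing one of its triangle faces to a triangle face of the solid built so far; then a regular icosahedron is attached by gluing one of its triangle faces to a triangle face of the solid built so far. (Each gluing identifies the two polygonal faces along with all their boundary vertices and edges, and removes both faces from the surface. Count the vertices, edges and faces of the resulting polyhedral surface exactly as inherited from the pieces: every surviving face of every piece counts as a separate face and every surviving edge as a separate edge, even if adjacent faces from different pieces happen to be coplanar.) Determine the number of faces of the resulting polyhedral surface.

A 13-gonal bipyramid: V=15, E=39, F=26.
Attach a regular icosahedron (V=12, E=30, F=20) along a 3-gon: merge 3 vertices and 3 edges, delete both glued faces → V=24, E=66, F=44.
Attach a regular icosahedron (V=12, E=30, F=20) along a 3-gon: merge 3 vertices and 3 edges, delete both glued faces → V=33, E=93, F=62.
Check: V − E + F = 33 − 93 + 62 = 2.

62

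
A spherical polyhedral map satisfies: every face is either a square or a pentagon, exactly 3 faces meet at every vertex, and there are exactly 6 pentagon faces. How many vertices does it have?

14

Let x be the number of squares; then F = 6 + x.
Edge–face incidences: 2E = 5·6 + 4·x = 30 + 4x.
Every vertex has degree 3, so 3V = 2E.
Euler: V − E + F = 2 ⇒ (2E)/3 − E + (6 + x) = 2.
Multiply by 6: 2·(2E) − 3·(2E) + 6·(6 + x) = 12, i.e. 36 + 6x − (30 + 4x) = 12.
Collecting terms: 2x + 6 = 12, so 2x = 6, so x = 3.
Then 2E = 30 + 4·3 = 42, so E = 21, V = 2E/3 = 14, F = 6 + 3 = 9.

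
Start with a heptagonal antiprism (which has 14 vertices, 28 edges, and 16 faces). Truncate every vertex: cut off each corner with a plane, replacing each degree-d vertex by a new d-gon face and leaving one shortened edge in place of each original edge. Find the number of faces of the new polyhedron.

30

Truncation replaces each original edge-end by a new vertex, so V′ = 2E = 56.
Each original edge survives, and each old vertex of degree d contributes d new edges; summing degrees gives Σd = 2E, so E′ = E + 2E = 3E = 84.
Each original face survives and each original vertex becomes one new face: F′ = F + V = 30.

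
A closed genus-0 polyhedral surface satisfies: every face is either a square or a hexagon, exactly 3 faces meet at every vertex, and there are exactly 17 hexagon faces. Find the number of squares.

Let x be the number of squares; then F = 17 + x.
Edge–face incidences: 2E = 6·17 + 4·x = 102 + 4x.
Every vertex has degree 3, so 3V = 2E.
Euler: V − E + F = 2 ⇒ (2E)/3 − E + (17 + x) = 2.
Multiply by 6: 2·(2E) − 3·(2E) + 6·(17 + x) = 12, i.e. 102 + 6x − (102 + 4x) = 12.
Collecting terms: 2x = 12, so x = 6.
Then 2E = 102 + 4·6 = 126, so E = 63, V = 2E/3 = 42, F = 17 + 6 = 23.

6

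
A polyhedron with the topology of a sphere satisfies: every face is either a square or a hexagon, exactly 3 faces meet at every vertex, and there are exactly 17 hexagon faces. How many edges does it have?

Let x be the number of squares; then F = 17 + x.
Edge–face incidences: 2E = 6·17 + 4·x = 102 + 4x.
Every vertex has degree 3, so 3V = 2E.
Euler: V − E + F = 2 ⇒ (2E)/3 − E + (17 + x) = 2.
Multiply by 6: 2·(2E) − 3·(2E) + 6·(17 + x) = 12, i.e. 102 + 6x − (102 + 4x) = 12.
Collecting terms: 2x = 12, so x = 6.
Then 2E = 102 + 4·6 = 126, so E = 63, V = 2E/3 = 42, F = 17 + 6 = 23.

63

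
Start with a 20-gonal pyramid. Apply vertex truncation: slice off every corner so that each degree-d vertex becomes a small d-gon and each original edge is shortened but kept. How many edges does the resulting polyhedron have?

The base solid has V = 21, E = 40, F = 21.
Truncation replaces each original edge-end by a new vertex, so V′ = 2E = 80.
Each original edge survives, and each old vertex of degree d contributes d new edges; summing degrees gives Σd = 2E, so E′ = E + 2E = 3E = 120.
Each original face survives and each original vertex becomes one new face: F′ = F + V = 42.

120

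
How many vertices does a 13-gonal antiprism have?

26

An antiprism on an n-gon has two n-gon caps and 2n triangles: V = 2·13 = 26, E = 4·13 = 52, F = 2·13 + 2 = 28.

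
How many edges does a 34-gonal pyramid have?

A pyramid on an n-gon base has one n-gon and n triangles: V = 34 + 1 = 35, E = 2·34 = 68, F = 34 + 1 = 35.

68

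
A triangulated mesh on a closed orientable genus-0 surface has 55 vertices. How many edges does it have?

χ = 2 − 2·0 = 2, and every face is a triangle so 3F = 2E.
V − E + F = 2 with E = 3F/2 gives 55 − (3/2 − 1)·F = 2, so F = 106 and E = 159.

159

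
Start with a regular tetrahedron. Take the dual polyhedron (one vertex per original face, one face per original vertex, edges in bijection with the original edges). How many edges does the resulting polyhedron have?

6

The base solid has V = 4, E = 6, F = 4.
The dual swaps V and F and preserves E: V′ = F = 4, E′ = E = 6, F′ = V = 4.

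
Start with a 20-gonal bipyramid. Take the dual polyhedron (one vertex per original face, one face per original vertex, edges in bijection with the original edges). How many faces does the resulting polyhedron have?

22

The base solid has V = 22, E = 60, F = 40.
The dual swaps V and F and preserves E: V′ = F = 40, E′ = E = 60, F′ = V = 22.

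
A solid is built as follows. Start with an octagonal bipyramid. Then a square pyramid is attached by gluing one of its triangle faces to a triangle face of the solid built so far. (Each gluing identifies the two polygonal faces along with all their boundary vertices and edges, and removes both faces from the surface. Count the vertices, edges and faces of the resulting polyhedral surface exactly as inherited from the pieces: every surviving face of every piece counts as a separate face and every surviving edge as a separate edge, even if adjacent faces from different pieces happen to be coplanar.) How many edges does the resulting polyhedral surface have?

29

An octagonal bipyramid: V=10, E=24, F=16.
Attach a square pyramid (V=5, E=8, F=5) along a 3-gon: merge 3 vertices and 3 edges, delete both glued faces → V=12, E=29, F=19.
Check: V − E + F = 12 − 29 + 19 = 2.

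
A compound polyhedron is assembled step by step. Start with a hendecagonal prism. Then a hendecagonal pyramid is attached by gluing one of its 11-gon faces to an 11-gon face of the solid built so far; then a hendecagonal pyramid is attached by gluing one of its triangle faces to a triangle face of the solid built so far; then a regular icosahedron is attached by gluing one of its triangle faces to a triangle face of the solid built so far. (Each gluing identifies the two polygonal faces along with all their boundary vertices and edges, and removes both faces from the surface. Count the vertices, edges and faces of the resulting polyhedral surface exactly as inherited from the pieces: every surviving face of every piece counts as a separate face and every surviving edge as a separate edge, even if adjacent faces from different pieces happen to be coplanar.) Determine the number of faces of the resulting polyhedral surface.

51

A hendecagonal prism: V=22, E=33, F=13.
Attach a hendecagonal pyramid (V=12, E=22, F=12) along an 11-gon: merge 11 vertices and 11 edges, delete both glued faces → V=23, E=44, F=23.
Attach a hendecagonal pyramid (V=12, E=22, F=12) along a 3-gon: merge 3 vertices and 3 edges, delete both glued faces → V=32, E=63, F=33.
Attach a regular icosahedron (V=12, E=30, F=20) along a 3-gon: merge 3 vertices and 3 edges, delete both glued faces → V=41, E=90, F=51.
Check: V − E + F = 41 − 90 + 51 = 2.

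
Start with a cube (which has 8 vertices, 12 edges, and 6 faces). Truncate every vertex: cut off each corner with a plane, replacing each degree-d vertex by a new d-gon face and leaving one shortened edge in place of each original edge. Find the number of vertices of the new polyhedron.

Truncation replaces each original edge-end by a new vertex, so V′ = 2E = 24.
Each original edge survives, and each old vertex of degree d contributes d new edges; summing degrees gives Σd = 2E, so E′ = E + 2E = 3E = 36.
Each original face survives and each original vertex becomes one new face: F′ = F + V = 14.

24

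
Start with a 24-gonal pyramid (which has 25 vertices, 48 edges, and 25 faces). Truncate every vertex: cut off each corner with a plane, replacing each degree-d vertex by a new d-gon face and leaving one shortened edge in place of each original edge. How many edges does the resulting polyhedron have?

144

Truncation replaces each original edge-end by a new vertex, so V′ = 2E = 96.
Each original edge survives, and each old vertex of degree d contributes d new edges; summing degrees gives Σd = 2E, so E′ = E + 2E = 3E = 144.
Each original face survives and each original vertex becomes one new face: F′ = F + V = 50.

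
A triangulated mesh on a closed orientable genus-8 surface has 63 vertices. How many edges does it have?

231

χ = 2 − 2·8 = -14, and every face is a triangle so 3F = 2E.
V − E + F = -14 with E = 3F/2 gives 63 − (3/2 − 1)·F = -14, so F = 154 and E = 231.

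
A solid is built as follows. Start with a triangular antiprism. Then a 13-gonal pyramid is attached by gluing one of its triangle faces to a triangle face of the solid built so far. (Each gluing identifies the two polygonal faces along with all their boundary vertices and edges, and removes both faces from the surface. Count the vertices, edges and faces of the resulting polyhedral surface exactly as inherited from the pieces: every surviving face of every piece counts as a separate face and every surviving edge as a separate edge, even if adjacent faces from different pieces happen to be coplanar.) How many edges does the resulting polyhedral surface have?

A triangular antiprism: V=6, E=12, F=8.
Attach a 13-gonal pyramid (V=14, E=26, F=14) along a 3-gon: merge 3 vertices and 3 edges, delete both glued faces → V=17, E=35, F=20.
Check: V − E + F = 17 − 35 + 20 = 2.

35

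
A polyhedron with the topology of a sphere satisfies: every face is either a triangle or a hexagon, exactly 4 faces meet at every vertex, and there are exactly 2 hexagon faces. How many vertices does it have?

Let x be the number of triangles; then F = 2 + x.
Edge–face incidences: 2E = 6·2 + 3·x = 12 + 3x.
Every vertex has degree 4, so 4V = 2E.
Euler: V − E + F = 2 ⇒ (2E)/4 − E + (2 + x) = 2.
Multiply by 8: 2·(2E) − 4·(2E) + 8·(2 + x) = 16, i.e. 16 + 8x − 2·(12 + 3x) = 16.
Collecting terms: 2x − 8 = 16, so 2x = 24, so x = 12.
Then 2E = 12 + 3·12 = 48, so E = 24, V = 2E/4 = 12, F = 2 + 12 = 14.

12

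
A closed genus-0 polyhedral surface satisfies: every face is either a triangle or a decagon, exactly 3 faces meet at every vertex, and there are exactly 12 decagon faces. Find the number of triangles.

20

Let x be the number of triangles; then F = 12 + x.
Edge–face incidences: 2E = 10·12 + 3·x = 120 + 3x.
Every vertex has degree 3, so 3V = 2E.
Euler: V − E + F = 2 ⇒ (2E)/3 − E + (12 + x) = 2.
Multiply by 6: 2·(2E) − 3·(2E) + 6·(12 + x) = 12, i.e. 72 + 6x − (120 + 3x) = 12.
Collecting terms: 3x − 48 = 12, so 3x = 60, so x = 20.
Then 2E = 120 + 3·20 = 180, so E = 90, V = 2E/3 = 60, F = 12 + 20 = 32.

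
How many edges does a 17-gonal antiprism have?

An antiprism on an n-gon has two n-gon caps and 2n triangles: V = 2·17 = 34, E = 4·17 = 68, F = 2·17 + 2 = 36.
Check: V − E + F = 34 − 68 + 36 = 2.

68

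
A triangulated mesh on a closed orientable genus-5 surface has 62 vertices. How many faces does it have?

140

χ = 2 − 2·5 = -8, and every face is a triangle so 3F = 2E.
V − E + F = -8 with E = 3F/2 gives 62 − (3/2 − 1)·F = -8, so F = 140 and E = 210.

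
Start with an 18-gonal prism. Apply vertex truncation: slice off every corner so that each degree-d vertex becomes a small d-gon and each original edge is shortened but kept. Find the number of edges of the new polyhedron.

162

The base solid has V = 36, E = 54, F = 20.
Truncation replaces each original edge-end by a new vertex, so V′ = 2E = 108.
Each original edge survives, and each old vertex of degree d contributes d new edges; summing degrees gives Σd = 2E, so E′ = E + 2E = 3E = 162.
Each original face survives and each original vertex becomes one new face: F′ = F + V = 56.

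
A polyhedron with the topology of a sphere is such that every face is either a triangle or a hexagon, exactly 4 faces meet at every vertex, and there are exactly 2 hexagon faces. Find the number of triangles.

Let x be the number of triangles; then F = 2 + x.
Edge–face incidences: 2E = 6·2 + 3·x = 12 + 3x.
Every vertex has degree 4, so 4V = 2E.
Euler: V − E + F = 2 ⇒ (2E)/4 − E + (2 + x) = 2.
Multiply by 8: 2·(2E) − 4·(2E) + 8·(2 + x) = 16, i.e. 16 + 8x − 2·(12 + 3x) = 16.
Collecting terms: 2x − 8 = 16, so 2x = 24, so x = 12.
Then 2E = 12 + 3·12 = 48, so E = 24, V = 2E/4 = 12, F = 2 + 12 = 14.

12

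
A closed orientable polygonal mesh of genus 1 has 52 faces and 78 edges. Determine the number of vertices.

For a closed orientable surface of genus 1, χ = 2 − 2·1 = 0.
V = 0 + E − F = 0 + 78 − 52 = 26.

26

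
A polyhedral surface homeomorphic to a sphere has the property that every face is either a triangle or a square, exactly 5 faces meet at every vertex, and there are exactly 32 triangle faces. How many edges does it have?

60

Let x be the number of squares; then F = 32 + x.
Edge–face incidences: 2E = 3·32 + 4·x = 96 + 4x.
Every vertex has degree 5, so 5V = 2E.
Euler: V − E + F = 2 ⇒ (2E)/5 − E + (32 + x) = 2.
Multiply by 10: 2·(2E) − 5·(2E) + 10·(32 + x) = 20, i.e. 320 + 10x − 3·(96 + 4x) = 20.
Collecting terms: −2x + 32 = 20, so −2x = −12, so x = 6.
Then 2E = 96 + 4·6 = 120, so E = 60, V = 2E/5 = 24, F = 32 + 6 = 38.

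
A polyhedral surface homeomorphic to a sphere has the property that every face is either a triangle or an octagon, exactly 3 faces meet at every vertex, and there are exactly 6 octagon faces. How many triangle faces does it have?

8

Let x be the number of triangles; then F = 6 + x.
Edge–face incidences: 2E = 8·6 + 3·x = 48 + 3x.
Every vertex has degree 3, so 3V = 2E.
Euler: V − E + F = 2 ⇒ (2E)/3 − E + (6 + x) = 2.
Multiply by 6: 2·(2E) − 3·(2E) + 6·(6 + x) = 12, i.e. 36 + 6x − (48 + 3x) = 12.
Collecting terms: 3x − 12 = 12, so 3x = 24, so x = 8.
Then 2E = 48 + 3·8 = 72, so E = 36, V = 2E/3 = 24, F = 6 + 8 = 14.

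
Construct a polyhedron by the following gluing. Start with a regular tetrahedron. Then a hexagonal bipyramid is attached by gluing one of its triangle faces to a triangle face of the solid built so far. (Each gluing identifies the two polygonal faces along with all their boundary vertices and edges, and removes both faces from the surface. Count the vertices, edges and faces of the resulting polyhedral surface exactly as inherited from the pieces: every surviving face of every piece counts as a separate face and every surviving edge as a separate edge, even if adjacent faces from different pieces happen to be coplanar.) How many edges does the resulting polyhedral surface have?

21

A regular tetrahedron: V=4, E=6, F=4.
Attach a hexagonal bipyramid (V=8, E=18, F=12) along a 3-gon: merge 3 vertices and 3 edges, delete both glued faces → V=9, E=21, F=14.
Check: V − E + F = 9 − 21 + 14 = 2.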